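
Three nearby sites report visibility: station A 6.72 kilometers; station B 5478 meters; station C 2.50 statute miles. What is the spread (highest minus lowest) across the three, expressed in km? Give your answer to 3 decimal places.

2.697 km

station B: 5478 m = 5.47800 km.
station C: 2.50 SM = 4.02336 km.
Spread: 6.72000 − 4.02336 = 2.697 km.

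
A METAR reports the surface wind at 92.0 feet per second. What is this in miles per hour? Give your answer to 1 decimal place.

62.7 mph

1 ft/s = 0.681818 mph, so 92.0 × 0.681818 = 62.7 mph.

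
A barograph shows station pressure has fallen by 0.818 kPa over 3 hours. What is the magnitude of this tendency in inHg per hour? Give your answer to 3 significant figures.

0.818 kPa / 3 h × 0.2953 inHg/kPa = 0.0805 inHg/h.

0.0805 inHg per hour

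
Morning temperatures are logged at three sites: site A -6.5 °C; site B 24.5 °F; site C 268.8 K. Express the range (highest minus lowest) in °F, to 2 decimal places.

site B: 24.5 °F = -4.167 °C.
site C: 268.8 K = -4.350 °C.
Spread: (-4.167) − (-6.500) = 2.333 °C = 4.20 °F.

4.20 °F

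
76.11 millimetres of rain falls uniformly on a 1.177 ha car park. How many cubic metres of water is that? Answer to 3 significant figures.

Area: 1.177 ha = 11770 m².
1 mm over 1 m² is 1 L, so volume = 76.11 × 11770 = 895814.7 L = 896 m³.

896 cubic metres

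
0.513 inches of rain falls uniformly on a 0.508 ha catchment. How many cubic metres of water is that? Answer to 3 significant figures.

66.2 cubic metres

Depth: 0.513 in × 25.4 = 13.0302 mm.
Area: 0.508 ha = 5080 m².
1 mm over 1 m² is 1 L, so volume = 13.0302 × 5080 = 66193.416 L = 66.2 m³.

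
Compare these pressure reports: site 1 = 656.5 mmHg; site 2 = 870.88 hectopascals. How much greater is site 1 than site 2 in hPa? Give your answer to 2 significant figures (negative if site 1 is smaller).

site 1: 656.5 mmHg = 875.261 hPa.
Difference: 875.261 − 870.880 = 4.4 hPa.

4.4 hPa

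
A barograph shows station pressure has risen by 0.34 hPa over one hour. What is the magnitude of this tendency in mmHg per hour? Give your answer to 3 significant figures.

0.34 hPa / 1 h × 0.750062 mmHg/hPa = 0.255 mmHg/h.

0.255 mmHg per hour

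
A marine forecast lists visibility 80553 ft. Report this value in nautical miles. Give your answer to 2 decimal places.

13.26 nmi

1 ft = 0.000164579 nmi, so 80553 × 0.000164579 = 13.26 nmi.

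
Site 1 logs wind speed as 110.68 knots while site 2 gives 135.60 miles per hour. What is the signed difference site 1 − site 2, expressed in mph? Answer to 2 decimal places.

site 1: 110.68 kt = 127.3683 mph.
Difference: 127.3683 − 135.6000 = -8.23 mph.

-8.23 mph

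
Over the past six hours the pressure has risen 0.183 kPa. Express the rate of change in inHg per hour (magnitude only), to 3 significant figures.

0.183 kPa / 6 h × 0.2953 inHg/kPa = 0.00901 inHg/h.

0.00901 inHg per hour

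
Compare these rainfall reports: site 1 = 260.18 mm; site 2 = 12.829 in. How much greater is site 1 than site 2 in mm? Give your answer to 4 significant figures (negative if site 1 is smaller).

site 2: 12.829 in = 325.8566 mm.
Difference: 260.1800 − 325.8566 = -65.68 mm.

-65.68 mm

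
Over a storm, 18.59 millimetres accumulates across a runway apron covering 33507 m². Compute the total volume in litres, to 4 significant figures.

622900 litres

1 mm over 1 m² is 1 L, so volume = 18.59 × 33507 = 622895.13 L ≈ 622900 L.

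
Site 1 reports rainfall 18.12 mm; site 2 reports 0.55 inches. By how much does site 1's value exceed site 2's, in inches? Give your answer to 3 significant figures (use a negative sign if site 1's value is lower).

0.163 in

site 1: 18.12 mm = 0.71339 in.
Difference: 0.71339 − 0.55000 = 0.163 in.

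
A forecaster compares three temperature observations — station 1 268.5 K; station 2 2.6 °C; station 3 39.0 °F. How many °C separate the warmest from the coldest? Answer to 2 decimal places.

8.54 °C

station 1: 268.5 K = -4.650 °C.
station 3: 39.0 °F = 3.889 °C.
Spread: 3.889 − (-4.650) = 8.539 °C.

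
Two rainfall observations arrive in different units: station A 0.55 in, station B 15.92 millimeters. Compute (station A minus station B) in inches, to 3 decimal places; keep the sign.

-0.077 in

station B: 15.92 mm = 0.62677 in.
Difference: 0.55000 − 0.62677 = -0.077 in.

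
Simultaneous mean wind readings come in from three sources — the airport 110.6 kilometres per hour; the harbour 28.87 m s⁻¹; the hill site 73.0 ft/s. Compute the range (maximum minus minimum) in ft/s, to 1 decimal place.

the airport: 110.6 km/h = 100.795 ft/s.
the harbour: 28.87 m/s = 94.718 ft/s.
Spread: 100.795 − 73.000 = 27.8 ft/s.

27.8 ft/s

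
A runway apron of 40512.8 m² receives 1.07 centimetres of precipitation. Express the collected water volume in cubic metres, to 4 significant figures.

433.5 cubic metres

Depth: 1.07 cm × 10 = 10.7 mm.
1 mm over 1 m² is 1 L, so volume = 10.7 × 40512.8 = 433486.96 L = 433.5 m³.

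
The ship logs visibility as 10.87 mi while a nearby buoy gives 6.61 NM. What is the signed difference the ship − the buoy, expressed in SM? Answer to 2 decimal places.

the buoy: 6.61 nmi = 7.6067 SM.
Difference: 10.8700 − 7.6067 = 3.26 SM.

3.26 SM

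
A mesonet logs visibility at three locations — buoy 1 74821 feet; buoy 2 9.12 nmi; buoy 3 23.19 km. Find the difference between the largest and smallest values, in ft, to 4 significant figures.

buoy 2: 9.12 nmi = 55414.17 ft.
buoy 3: 23.19 km = 76082.68 ft.
Spread: 76082.68 − 55414.17 = 20670 ft.

20670 ft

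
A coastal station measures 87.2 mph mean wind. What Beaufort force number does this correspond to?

87.2 mph = 39.0 m/s, which is Beaufort 12 (hurricane force, ≥32.7 m/s).

Beaufort force 12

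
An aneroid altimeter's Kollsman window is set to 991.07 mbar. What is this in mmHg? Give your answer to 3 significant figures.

1 mb = 0.750062 mmHg, so 991.07 × 0.750062 = 743 mmHg.

743 mmHg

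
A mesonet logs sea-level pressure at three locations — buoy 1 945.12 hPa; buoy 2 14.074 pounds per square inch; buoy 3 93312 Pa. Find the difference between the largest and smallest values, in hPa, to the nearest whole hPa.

37 hPa

buoy 2: 14.074 psi = 970.37 hPa.
buoy 3: 93312 Pa = 933.12 hPa.
Spread: 970.37 − 933.12 = 37 hPa.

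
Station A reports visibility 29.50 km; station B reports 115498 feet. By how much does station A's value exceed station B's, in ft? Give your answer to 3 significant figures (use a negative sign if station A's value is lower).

station A: 29.50 km = 96784.78 ft.
Difference: 96784.78 − 115498.00 = -18700 ft.

-18700 ft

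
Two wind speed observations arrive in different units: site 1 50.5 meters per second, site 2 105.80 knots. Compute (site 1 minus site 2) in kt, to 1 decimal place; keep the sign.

site 1: 50.5 m/s = 98.164 kt.
Difference: 98.164 − 105.800 = -7.6 kt.

-7.6 kt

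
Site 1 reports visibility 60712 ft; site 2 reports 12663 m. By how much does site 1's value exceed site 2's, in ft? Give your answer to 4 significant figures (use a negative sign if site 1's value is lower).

site 2: 12663 m = 41545.28 ft.
Difference: 60712.00 − 41545.28 = 19170 ft.

19170 ft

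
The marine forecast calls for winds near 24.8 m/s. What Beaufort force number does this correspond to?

Beaufort force 10

24.8 m/s lies in the Beaufort 10 band (storm, 24.5–28.4 m/s).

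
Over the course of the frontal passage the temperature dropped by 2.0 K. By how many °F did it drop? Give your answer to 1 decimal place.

For a temperature change the 32° offset cancels: Δ°F = 2.0 × 1.8 = 3.6 °F.

3.6 °F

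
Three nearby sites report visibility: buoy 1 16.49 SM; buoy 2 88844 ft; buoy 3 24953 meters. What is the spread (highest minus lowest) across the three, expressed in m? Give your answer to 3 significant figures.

buoy 1: 16.49 SM = 26538.08 m.
buoy 2: 88844 ft = 27079.65 m.
Spread: 27079.65 − 24953.00 = 2130 m.

2130 m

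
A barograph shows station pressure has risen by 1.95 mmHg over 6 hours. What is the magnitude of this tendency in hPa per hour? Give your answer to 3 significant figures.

0.433 hPa per hour

1.95 mmHg / 6 h × 1.33322 hPa/mmHg = 0.433 hPa/h.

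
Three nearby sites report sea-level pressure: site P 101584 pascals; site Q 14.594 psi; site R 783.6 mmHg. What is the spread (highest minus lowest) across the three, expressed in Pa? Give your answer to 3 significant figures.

3850 Pa

site Q: 14.594 psi = 100622.09 Pa.
site R: 783.6 mmHg = 104471.42 Pa.
Spread: 104471.42 − 100622.09 = 3850 Pa.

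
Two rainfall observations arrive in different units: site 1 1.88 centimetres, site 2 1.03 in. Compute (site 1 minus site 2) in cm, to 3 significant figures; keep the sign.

site 2: 1.03 in = 2.61620 cm.
Difference: 1.88000 − 2.61620 = -0.736 cm.

-0.736 cm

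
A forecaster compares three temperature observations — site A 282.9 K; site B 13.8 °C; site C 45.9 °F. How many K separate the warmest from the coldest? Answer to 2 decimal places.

site A: 282.9 K = 9.750 °C.
site C: 45.9 °F = 7.722 °C.
Spread: 13.800 − 7.722 = 6.078 °C.

6.08 K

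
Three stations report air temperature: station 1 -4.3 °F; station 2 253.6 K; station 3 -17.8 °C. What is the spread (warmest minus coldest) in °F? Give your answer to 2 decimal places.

4.26 °F

station 1: -4.3 °F = -20.167 °C.
station 2: 253.6 K = -19.550 °C.
Spread: (-17.800) − (-20.167) = 2.367 °C = 4.26 °F.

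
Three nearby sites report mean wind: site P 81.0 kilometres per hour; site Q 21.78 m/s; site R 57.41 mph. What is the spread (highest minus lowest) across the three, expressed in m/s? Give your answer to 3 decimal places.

3.885 m/s

site P: 81.0 km/h = 22.50000 m/s.
site R: 57.41 mph = 25.66457 m/s.
Spread: 25.66457 − 21.78000 = 3.885 m/s.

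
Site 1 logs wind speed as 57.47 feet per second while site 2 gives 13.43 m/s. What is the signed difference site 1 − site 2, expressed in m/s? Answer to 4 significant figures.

site 1: 57.47 ft/s = 17.51686 m/s.
Difference: 17.51686 − 13.43000 = 4.087 m/s.

4.087 m/s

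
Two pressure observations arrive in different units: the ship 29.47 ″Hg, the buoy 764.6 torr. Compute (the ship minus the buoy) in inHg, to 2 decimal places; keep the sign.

the buoy: 764.6 mmHg = 30.1024 inHg.
Difference: 29.4700 − 30.1024 = -0.63 inHg.

-0.63 inHg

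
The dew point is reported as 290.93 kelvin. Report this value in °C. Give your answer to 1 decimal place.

°C = 290.93 − 273.15 = 17.8 °C.

17.8 °C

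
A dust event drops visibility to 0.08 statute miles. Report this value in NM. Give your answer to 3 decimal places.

1 SM = 0.868976 nmi, so 0.08 × 0.868976 = 0.070 nmi.

0.070 nmi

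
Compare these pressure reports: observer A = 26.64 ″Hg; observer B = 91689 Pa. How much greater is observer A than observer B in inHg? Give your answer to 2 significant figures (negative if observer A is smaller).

-0.44 inHg

observer B: 91689 Pa = 27.0757 inHg.
Difference: 26.6400 − 27.0757 = -0.44 inHg.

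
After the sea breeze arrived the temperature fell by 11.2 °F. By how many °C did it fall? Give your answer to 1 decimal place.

6.2 °C

Converting a difference, only the 9/5 scale factor applies: Δ°C = 11.2 × 0.5556 = 6.2 °C.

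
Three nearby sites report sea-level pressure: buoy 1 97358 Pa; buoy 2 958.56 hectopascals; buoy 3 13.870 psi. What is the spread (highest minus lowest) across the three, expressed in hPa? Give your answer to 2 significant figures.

17 hPa

buoy 1: 97358 Pa = 973.58 hPa.
buoy 3: 13.870 psi = 956.30 hPa.
Spread: 973.58 − 956.30 = 17 hPa.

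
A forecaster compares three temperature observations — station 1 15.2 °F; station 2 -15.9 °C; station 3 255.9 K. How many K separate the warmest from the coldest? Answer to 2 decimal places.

station 1: 15.2 °F = -9.333 °C.
station 3: 255.9 K = -17.250 °C.
Spread: (-9.333) − (-17.250) = 7.917 °C.

7.92 K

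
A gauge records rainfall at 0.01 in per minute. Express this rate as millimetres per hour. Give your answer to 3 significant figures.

15.2 mm/hour

0.01 in/minute × 25.4 mm/in × 60 minute/hour = 15.2 mm/hour.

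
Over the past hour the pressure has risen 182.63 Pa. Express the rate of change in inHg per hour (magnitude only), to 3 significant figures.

0.0539 inHg per hour

182.63 Pa / 1 h × 0.0002953 inHg/Pa = 0.0539 inHg/h.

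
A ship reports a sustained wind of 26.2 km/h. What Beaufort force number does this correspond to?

Beaufort force 4

26.2 km/h = 7.3 m/s, which is Beaufort 4 (moderate breeze, 5.5–7.9 m/s).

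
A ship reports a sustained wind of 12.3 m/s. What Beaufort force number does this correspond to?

12.3 m/s lies in the Beaufort 6 band (strong breeze, 10.8–13.8 m/s).

Beaufort force 6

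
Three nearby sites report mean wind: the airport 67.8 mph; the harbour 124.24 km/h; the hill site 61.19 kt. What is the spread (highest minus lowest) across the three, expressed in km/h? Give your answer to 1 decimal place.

the airport: 67.8 mph = 109.114 km/h.
the hill site: 61.19 kt = 113.324 km/h.
Spread: 124.240 − 109.114 = 15.1 km/h.

15.1 km/h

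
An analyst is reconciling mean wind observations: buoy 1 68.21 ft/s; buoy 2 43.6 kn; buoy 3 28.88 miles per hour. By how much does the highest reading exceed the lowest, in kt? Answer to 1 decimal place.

buoy 1: 68.21 ft/s = 40.413 kt.
buoy 3: 28.88 mph = 25.096 kt.
Spread: 43.600 − 25.096 = 18.5 kt.

18.5 kt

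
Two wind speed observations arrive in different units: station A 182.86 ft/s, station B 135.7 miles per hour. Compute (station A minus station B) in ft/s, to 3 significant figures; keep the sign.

-16.2 ft/s

station B: 135.7 mph = 199.027 ft/s.
Difference: 182.860 − 199.027 = -16.2 ft/s.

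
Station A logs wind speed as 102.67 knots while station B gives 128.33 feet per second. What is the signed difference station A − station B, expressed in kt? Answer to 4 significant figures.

26.64 kt

station B: 128.33 ft/s = 76.0334 kt.
Difference: 102.6700 − 76.0334 = 26.64 kt.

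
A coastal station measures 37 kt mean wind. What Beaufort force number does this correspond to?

37 kt lies in the Beaufort 8 band (gale, 34–40 kt).

Beaufort force 8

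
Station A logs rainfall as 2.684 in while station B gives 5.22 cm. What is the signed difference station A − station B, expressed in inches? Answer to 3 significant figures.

station B: 5.22 cm = 2.05512 in.
Difference: 2.68400 − 2.05512 = 0.629 in.

0.629 in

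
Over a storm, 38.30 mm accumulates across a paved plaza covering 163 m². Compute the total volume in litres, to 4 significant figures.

1 mm over 1 m² is 1 L, so volume = 38.3 × 163 = 6242.9 L ≈ 6243 L.

6243 litres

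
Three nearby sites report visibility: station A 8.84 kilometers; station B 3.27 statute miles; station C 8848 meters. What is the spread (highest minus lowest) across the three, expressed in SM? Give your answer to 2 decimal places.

2.23 SM

station A: 8.84 km = 5.4929 SM.
station C: 8848 m = 5.4979 SM.
Spread: 5.4979 − 3.2700 = 2.23 SM.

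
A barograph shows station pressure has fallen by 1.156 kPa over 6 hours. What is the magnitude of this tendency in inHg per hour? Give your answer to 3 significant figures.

0.0569 inHg per hour

1.156 kPa / 6 h × 0.2953 inHg/kPa = 0.0569 inHg/h.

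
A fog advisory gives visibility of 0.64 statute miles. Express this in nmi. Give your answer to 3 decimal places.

1 SM = 0.868976 nmi, so 0.64 × 0.868976 = 0.556 nmi.

0.556 nmi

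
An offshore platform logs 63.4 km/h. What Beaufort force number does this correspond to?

Beaufort force 8

63.4 km/h = 17.6 m/s, which is Beaufort 8 (gale, 17.2–20.7 m/s).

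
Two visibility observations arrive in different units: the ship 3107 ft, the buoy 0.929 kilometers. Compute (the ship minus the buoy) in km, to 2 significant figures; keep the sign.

0.018 km

the ship: 3107 ft = 0.94701 km.
Difference: 0.94701 − 0.92900 = 0.018 km.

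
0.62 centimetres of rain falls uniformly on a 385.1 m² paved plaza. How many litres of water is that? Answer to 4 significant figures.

Depth: 0.62 cm × 10 = 6.2 mm.
1 mm over 1 m² is 1 L, so volume = 6.2 × 385.1 = 2387.62 L ≈ 2388 L.

2388 litres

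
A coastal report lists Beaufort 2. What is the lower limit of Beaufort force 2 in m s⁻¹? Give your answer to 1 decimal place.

1.6 m/s

Beaufort 2 (light breeze) spans 1.6–3.3 m/s.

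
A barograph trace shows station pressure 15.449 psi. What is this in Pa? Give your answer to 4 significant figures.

106500 Pa

1 psi = 6894.76 Pa, so 15.449 × 6894.76 = 106500 Pa.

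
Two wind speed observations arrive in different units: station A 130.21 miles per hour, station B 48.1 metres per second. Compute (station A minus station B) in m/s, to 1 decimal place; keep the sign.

station A: 130.21 mph = 58.209 m/s.
Difference: 58.209 − 48.100 = 10.1 m/s.

10.1 m/s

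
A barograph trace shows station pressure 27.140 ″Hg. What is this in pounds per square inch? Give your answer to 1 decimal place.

1 inHg = 0.491154 psi, so 27.140 × 0.491154 = 13.3 psi.

13.3 psi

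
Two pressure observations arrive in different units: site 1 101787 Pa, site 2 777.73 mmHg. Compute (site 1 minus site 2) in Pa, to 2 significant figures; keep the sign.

site 2: 777.73 mmHg = 103688.82 Pa.
Difference: 101787.00 − 103688.82 = -1900 Pa.

-1900 Pa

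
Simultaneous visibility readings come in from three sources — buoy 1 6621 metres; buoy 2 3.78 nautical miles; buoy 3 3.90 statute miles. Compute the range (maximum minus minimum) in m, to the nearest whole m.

724 m

buoy 2: 3.78 nmi = 7000.56 m.
buoy 3: 3.90 SM = 6276.44 m.
Spread: 7000.56 − 6276.44 = 724 m.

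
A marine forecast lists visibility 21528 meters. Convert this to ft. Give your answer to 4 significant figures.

1 m = 3.28084 ft, so 21528 × 3.28084 = 70630 ft.

70630 ft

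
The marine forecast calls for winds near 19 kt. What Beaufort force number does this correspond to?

19 kt lies in the Beaufort 5 band (fresh breeze, 17–21 kt).

Beaufort force 5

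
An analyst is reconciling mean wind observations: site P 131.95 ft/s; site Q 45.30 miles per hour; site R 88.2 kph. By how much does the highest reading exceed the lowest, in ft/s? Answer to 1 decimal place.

site Q: 45.30 mph = 66.440 ft/s.
site R: 88.2 km/h = 80.381 ft/s.
Spread: 131.950 − 66.440 = 65.5 ft/s.

65.5 ft/s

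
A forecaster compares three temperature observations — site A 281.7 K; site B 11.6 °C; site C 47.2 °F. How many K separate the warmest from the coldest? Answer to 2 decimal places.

3.16 K

site A: 281.7 K = 8.550 °C.
site C: 47.2 °F = 8.444 °C.
Spread: 11.600 − 8.444 = 3.156 °C.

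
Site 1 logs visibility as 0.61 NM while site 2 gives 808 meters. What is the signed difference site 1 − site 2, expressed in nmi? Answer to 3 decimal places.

site 2: 808 m = 0.43629 nmi.
Difference: 0.61000 − 0.43629 = 0.174 nmi.

0.174 nmi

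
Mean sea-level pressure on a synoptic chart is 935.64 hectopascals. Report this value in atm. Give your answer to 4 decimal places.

0.9234 atm

1 hPa = 0.000986923 atm, so 935.64 × 0.000986923 = 0.9234 atm.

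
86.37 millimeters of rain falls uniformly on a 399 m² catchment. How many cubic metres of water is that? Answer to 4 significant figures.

34.46 cubic metres

1 mm over 1 m² is 1 L, so volume = 86.37 × 399 = 34461.63 L = 34.46 m³.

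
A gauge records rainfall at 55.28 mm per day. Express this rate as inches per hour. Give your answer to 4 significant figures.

55.28 mm/day × 0.0393701 in/mm × 0.0416667 day/hour = 0.09068 in/hour.

0.09068 in/hour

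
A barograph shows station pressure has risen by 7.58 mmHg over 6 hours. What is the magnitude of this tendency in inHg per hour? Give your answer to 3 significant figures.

7.58 mmHg / 6 h × 0.0393701 inHg/mmHg = 0.0497 inHg/h.

0.0497 inHg per hour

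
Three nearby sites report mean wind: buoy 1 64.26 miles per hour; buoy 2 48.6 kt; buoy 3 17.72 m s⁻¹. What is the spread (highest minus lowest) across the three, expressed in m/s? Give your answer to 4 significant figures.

buoy 1: 64.26 mph = 28.7268 m/s.
buoy 2: 48.6 kt = 25.0020 m/s.
Spread: 28.7268 − 17.7200 = 11.01 m/s.

11.01 m/s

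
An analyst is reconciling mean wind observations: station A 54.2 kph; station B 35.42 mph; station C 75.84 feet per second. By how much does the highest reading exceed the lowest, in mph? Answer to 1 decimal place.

station A: 54.2 km/h = 33.678 mph.
station C: 75.84 ft/s = 51.709 mph.
Spread: 51.709 − 33.678 = 18.0 mph.

18.0 mph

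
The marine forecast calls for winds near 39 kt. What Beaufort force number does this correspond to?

Beaufort force 8

39 kt lies in the Beaufort 8 band (gale, 34–40 kt).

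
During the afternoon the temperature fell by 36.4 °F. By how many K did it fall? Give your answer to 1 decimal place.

20.2 K

Converting a difference, only the 9/5 scale factor applies: ΔK = 36.4 × 0.5556 = 20.2 K.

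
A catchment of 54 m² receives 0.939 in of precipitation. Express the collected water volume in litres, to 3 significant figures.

Depth: 0.939 in × 25.4 = 23.8506 mm.
1 mm over 1 m² is 1 L, so volume = 23.8506 × 54 = 1287.9324 L ≈ 1290 L.

1290 litres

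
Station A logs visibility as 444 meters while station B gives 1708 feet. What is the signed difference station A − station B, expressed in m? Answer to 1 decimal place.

-76.6 m

station B: 1708 ft = 520.598 m.
Difference: 444.000 − 520.598 = -76.6 m.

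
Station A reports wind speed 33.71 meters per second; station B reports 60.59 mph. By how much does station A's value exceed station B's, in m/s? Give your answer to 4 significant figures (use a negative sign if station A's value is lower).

station B: 60.59 mph = 27.08615 m/s.
Difference: 33.71000 − 27.08615 = 6.624 m/s.

6.624 m/s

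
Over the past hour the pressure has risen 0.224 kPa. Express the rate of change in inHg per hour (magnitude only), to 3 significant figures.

0.0661 inHg per hour

0.224 kPa / 1 h × 0.2953 inHg/kPa = 0.0661 inHg/h.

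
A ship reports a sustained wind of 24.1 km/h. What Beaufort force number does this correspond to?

Beaufort force 4

24.1 km/h = 6.7 m/s, which is Beaufort 4 (moderate breeze, 5.5–7.9 m/s).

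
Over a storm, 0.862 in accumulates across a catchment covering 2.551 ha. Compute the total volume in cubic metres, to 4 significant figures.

558.5 cubic metres

Depth: 0.862 in × 25.4 = 21.8948 mm.
Area: 2.551 ha = 25510 m².
1 mm over 1 m² is 1 L, so volume = 21.8948 × 25510 = 558536.35 L = 558.5 m³.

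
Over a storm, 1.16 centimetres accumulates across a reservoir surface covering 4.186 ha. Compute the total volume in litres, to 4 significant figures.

485600 litres

Depth: 1.16 cm × 10 = 11.6 mm.
Area: 4.186 ha = 41860 m².
1 mm over 1 m² is 1 L, so volume = 11.6 × 41860 = 485576 L ≈ 485600 L.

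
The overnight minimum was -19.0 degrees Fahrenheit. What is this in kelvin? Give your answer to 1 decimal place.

244.8 K

First to °C: -28.33 °C.
Then to K: 244.8 K.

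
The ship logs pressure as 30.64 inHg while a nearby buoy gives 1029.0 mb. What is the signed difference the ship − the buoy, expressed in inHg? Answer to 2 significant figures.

0.25 inHg

the buoy: 1029.0 mb = 30.3863 inHg.
Difference: 30.6400 − 30.3863 = 0.25 inHg.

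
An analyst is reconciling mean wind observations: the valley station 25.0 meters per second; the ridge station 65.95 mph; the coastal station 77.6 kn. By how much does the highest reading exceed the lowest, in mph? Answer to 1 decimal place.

33.4 mph

the valley station: 25.0 m/s = 55.923 mph.
the coastal station: 77.6 kt = 89.300 mph.
Spread: 89.300 − 55.923 = 33.4 mph.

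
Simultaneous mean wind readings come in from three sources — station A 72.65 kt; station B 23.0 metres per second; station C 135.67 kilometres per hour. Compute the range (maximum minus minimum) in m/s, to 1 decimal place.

14.7 m/s

station A: 72.65 kt = 37.374 m/s.
station C: 135.67 km/h = 37.686 m/s.
Spread: 37.686 − 23.000 = 14.7 m/s.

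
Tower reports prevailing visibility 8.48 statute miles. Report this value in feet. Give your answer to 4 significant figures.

1 SM = 5280 ft, so 8.48 × 5280 = 44770 ft.

44770 ft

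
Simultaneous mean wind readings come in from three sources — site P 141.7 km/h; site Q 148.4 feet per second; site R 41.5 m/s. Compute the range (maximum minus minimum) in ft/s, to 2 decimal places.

19.26 ft/s

site P: 141.7 km/h = 129.1375 ft/s.
site R: 41.5 m/s = 136.1549 ft/s.
Spread: 148.4000 − 129.1375 = 19.26 ft/s.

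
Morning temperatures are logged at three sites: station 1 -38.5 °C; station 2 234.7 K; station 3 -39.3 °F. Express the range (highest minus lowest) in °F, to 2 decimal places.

station 2: 234.7 K = -38.450 °C.
station 3: -39.3 °F = -39.611 °C.
Spread: (-38.450) − (-39.611) = 1.161 °C = 2.09 °F.

2.09 °F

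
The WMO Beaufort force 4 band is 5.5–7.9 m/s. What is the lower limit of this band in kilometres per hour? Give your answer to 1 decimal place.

19.8 km/h

5.5–7.9 m/s × 3.6 = 19.8–28.4 km/h.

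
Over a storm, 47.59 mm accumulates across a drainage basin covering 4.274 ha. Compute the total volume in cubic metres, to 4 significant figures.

Area: 4.274 ha = 42740 m².
1 mm over 1 m² is 1 L, so volume = 47.59 × 42740 = 2033996.6 L = 2034 m³.

2034 cubic metres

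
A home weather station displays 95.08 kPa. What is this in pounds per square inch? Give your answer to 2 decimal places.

1 kPa = 0.145038 psi, so 95.08 × 0.145038 = 13.79 psi.

13.79 psi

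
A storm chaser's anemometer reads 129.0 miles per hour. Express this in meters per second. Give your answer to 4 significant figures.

57.67 m/s

1 mph = 0.44704 m/s, so 129.0 × 0.44704 = 57.67 m/s.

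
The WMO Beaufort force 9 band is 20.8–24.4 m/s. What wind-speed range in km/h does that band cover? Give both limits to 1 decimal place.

20.8–24.4 m/s × 3.6 = 74.9–87.8 km/h.

74.9 to 87.8 km/h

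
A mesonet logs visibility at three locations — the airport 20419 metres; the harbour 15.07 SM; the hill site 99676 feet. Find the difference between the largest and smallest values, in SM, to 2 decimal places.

the airport: 20419 m = 12.6878 SM.
the hill site: 99676 ft = 18.8780 SM.
Spread: 18.8780 − 12.6878 = 6.19 SM.

6.19 SM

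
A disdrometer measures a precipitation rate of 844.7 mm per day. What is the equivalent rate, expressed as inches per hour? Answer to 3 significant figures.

1.39 in/hour

844.7 mm/day × 0.0393701 in/mm × 0.0416667 day/hour = 1.39 in/hour.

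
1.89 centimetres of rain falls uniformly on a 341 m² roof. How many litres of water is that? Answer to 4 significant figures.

6445 litres

Depth: 1.89 cm × 10 = 18.9 mm.
1 mm over 1 m² is 1 L, so volume = 18.9 × 341 = 6444.9 L ≈ 6445 L.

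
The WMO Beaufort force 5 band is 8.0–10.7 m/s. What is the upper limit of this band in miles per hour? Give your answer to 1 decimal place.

23.9 mph

8.0–10.7 m/s × 2.237 = 17.9–23.9 mph.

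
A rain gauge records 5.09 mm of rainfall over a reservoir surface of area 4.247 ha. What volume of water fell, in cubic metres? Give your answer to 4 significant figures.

Area: 4.247 ha = 42470 m².
1 mm over 1 m² is 1 L, so volume = 5.09 × 42470 = 216172.3 L = 216.2 m³.

216.2 cubic metres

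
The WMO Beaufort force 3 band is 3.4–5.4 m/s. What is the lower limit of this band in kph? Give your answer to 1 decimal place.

3.4–5.4 m/s × 3.6 = 12.2–19.4 km/h.

12.2 km/h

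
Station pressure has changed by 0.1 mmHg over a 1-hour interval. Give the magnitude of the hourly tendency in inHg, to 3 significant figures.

0.00394 inHg per hour

0.1 mmHg / 1 h × 0.0393701 inHg/mmHg = 0.00394 inHg/h.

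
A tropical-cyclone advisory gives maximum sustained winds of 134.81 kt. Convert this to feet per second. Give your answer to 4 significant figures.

227.5 ft/s

1 kt = 1.68781 ft/s, so 134.81 × 1.68781 = 227.5 ft/s.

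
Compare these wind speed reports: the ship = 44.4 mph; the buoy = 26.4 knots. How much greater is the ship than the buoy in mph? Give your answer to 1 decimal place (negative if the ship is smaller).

the buoy: 26.4 kt = 30.381 mph.
Difference: 44.400 − 30.381 = 14.0 mph.

14.0 mph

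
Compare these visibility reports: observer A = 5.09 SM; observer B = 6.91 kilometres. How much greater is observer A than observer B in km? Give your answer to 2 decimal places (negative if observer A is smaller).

1.28 km

observer A: 5.09 SM = 8.1916 km.
Difference: 8.1916 − 6.9100 = 1.28 km.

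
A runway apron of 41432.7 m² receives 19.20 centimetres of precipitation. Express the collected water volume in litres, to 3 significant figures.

7960000 litres

Depth: 19.20 cm × 10 = 192 mm.
1 mm over 1 m² is 1 L, so volume = 192 × 41432.7 = 7955078.4 L ≈ 7960000 L.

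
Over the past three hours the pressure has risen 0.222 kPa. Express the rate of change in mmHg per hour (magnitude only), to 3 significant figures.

0.222 kPa / 3 h × 7.50062 mmHg/kPa = 0.555 mmHg/h.

0.555 mmHg per hour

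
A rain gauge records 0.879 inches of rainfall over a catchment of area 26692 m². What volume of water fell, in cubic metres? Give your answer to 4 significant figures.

Depth: 0.879 in × 25.4 = 22.3266 mm.
1 mm over 1 m² is 1 L, so volume = 22.3266 × 26692 = 595941.61 L = 595.9 m³.

595.9 cubic metres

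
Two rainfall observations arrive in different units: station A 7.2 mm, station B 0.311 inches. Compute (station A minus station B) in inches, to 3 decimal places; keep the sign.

-0.028 in

station A: 7.2 mm = 0.28346 in.
Difference: 0.28346 − 0.31100 = -0.028 in.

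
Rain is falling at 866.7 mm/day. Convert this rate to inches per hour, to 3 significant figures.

1.42 in/hour

866.7 mm/day × 0.0393701 in/mm × 0.0416667 day/hour = 1.42 in/hour.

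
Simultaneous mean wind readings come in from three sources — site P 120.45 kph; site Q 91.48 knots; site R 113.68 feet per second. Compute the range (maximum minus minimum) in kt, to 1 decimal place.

site P: 120.45 km/h = 65.038 kt.
site R: 113.68 ft/s = 67.354 kt.
Spread: 91.480 − 65.038 = 26.4 kt.

26.4 kt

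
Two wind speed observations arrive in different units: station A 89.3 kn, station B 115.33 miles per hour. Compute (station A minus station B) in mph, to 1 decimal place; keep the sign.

-12.6 mph

station A: 89.3 kt = 102.765 mph.
Difference: 102.765 − 115.330 = -12.6 mph.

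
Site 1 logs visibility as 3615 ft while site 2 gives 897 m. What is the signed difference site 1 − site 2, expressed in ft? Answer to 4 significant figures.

site 2: 897 m = 2942.913 ft.
Difference: 3615.000 − 2942.913 = 672.1 ft.

672.1 ft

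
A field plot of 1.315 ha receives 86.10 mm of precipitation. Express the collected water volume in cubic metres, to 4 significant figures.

Area: 1.315 ha = 13150 m².
1 mm over 1 m² is 1 L, so volume = 86.1 × 13150 = 1132215 L = 1132 m³.

1132 cubic metres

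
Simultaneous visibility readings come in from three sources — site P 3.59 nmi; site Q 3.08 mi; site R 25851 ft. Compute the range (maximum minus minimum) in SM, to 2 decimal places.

site P: 3.59 nmi = 4.1313 SM.
site R: 25851 ft = 4.8960 SM.
Spread: 4.8960 − 3.0800 = 1.82 SM.

1.82 SM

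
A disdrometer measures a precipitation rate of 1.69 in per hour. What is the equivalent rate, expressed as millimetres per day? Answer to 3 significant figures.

1030 mm/day

1.69 in/hour × 25.4 mm/in × 24 hour/day = 1030 mm/day.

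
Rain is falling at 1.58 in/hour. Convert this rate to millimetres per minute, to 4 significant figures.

0.6689 mm/minute

1.58 in/hour × 25.4 mm/in × 0.0166667 hour/minute = 0.6689 mm/minute.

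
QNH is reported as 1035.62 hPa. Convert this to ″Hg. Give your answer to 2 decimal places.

1 hPa = 0.02953 inHg, so 1035.62 × 0.02953 = 30.58 inHg.

30.58 inHg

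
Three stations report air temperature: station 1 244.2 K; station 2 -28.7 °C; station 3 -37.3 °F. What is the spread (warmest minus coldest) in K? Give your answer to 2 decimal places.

9.80 K

station 1: 244.2 K = -28.950 °C.
station 3: -37.3 °F = -38.500 °C.
Spread: (-28.700) − (-38.500) = 9.800 °C.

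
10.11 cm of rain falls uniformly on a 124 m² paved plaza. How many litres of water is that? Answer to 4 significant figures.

12540 litres

Depth: 10.11 cm × 10 = 101.1 mm.
1 mm over 1 m² is 1 L, so volume = 101.1 × 124 = 12536.4 L ≈ 12540 L.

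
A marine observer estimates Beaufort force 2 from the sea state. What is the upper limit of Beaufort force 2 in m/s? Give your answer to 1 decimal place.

3.3 m/s

Beaufort 2 (light breeze) spans 1.6–3.3 m/s.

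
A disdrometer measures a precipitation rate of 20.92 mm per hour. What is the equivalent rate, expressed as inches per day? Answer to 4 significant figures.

20.92 mm/hour × 0.0393701 in/mm × 24 hour/day = 19.77 in/day.

19.77 in/day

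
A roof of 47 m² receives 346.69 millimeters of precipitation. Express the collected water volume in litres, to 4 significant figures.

1 mm over 1 m² is 1 L, so volume = 346.69 × 47 = 16294.43 L ≈ 16290 L.

16290 litres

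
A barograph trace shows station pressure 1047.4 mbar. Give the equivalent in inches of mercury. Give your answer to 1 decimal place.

30.9 inHg

1 mb = 0.02953 inHg, so 1047.4 × 0.02953 = 30.9 inHg.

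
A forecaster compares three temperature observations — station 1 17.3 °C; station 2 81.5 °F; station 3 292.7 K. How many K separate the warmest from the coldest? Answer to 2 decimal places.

10.20 K

station 2: 81.5 °F = 27.500 °C.
station 3: 292.7 K = 19.550 °C.
Spread: 27.500 − 17.300 = 10.200 °C.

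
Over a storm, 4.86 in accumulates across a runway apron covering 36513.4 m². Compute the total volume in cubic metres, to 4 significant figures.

Depth: 4.86 in × 25.4 = 123.444 mm.
1 mm over 1 m² is 1 L, so volume = 123.444 × 36513.4 = 4507360.1 L = 4507 m³.

4507 cubic metres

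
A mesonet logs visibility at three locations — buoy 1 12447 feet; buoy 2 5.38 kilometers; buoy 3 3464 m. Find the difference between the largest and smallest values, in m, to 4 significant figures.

1916 m

buoy 1: 12447 ft = 3793.85 m.
buoy 2: 5.38 km = 5380.00 m.
Spread: 5380.00 − 3464.00 = 1916 m.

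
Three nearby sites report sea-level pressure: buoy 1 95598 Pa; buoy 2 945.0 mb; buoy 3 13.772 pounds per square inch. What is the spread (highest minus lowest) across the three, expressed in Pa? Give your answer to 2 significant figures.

1100 Pa

buoy 2: 945.0 mb = 94500.00 Pa.
buoy 3: 13.772 psi = 94954.60 Pa.
Spread: 95598.00 − 94500.00 = 1100 Pa.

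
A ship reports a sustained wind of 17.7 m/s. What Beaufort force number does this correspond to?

17.7 m/s lies in the Beaufort 8 band (gale, 17.2–20.7 m/s).

Beaufort force 8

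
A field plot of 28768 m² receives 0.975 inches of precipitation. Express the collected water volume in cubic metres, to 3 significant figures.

712 cubic metres

Depth: 0.975 in × 25.4 = 24.765 mm.
1 mm over 1 m² is 1 L, so volume = 24.765 × 28768 = 712439.52 L = 712 m³.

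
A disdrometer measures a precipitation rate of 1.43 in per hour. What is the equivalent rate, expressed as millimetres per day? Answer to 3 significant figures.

872 mm/day

1.43 in/hour × 25.4 mm/in × 24 hour/day = 872 mm/day.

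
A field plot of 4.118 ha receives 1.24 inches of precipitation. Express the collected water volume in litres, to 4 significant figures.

Depth: 1.24 in × 25.4 = 31.496 mm.
Area: 4.118 ha = 41180 m².
1 mm over 1 m² is 1 L, so volume = 31.496 × 41180 = 1297005.3 L ≈ 1297000 L.

1297000 litres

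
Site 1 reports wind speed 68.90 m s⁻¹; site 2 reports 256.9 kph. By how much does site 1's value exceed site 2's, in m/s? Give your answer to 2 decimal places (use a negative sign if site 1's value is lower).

-2.46 m/s

site 2: 256.9 km/h = 71.3611 m/s.
Difference: 68.9000 − 71.3611 = -2.46 m/s.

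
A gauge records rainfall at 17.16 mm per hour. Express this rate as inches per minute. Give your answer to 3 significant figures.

0.0113 in/minute

17.16 mm/hour × 0.0393701 in/mm × 0.0166667 hour/minute = 0.0113 in/minute.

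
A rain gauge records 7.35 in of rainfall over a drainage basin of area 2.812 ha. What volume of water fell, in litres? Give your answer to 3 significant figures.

5250000 litres

Depth: 7.35 in × 25.4 = 186.69 mm.
Area: 2.812 ha = 28120 m².
1 mm over 1 m² is 1 L, so volume = 186.69 × 28120 = 5249722.8 L ≈ 5250000 L.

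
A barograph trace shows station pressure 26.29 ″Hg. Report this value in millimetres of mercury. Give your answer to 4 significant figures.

1 inHg = 25.4 mmHg, so 26.29 × 25.4 = 667.8 mmHg.

667.8 mmHg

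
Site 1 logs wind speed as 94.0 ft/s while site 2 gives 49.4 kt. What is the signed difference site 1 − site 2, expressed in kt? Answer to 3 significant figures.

6.29 kt

site 1: 94.0 ft/s = 55.6935 kt.
Difference: 55.6935 − 49.4000 = 6.29 kt.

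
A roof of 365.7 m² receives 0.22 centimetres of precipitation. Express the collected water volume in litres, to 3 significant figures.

Depth: 0.22 cm × 10 = 2.2 mm.
1 mm over 1 m² is 1 L, so volume = 2.2 × 365.7 = 804.54 L ≈ 805 L.

805 litres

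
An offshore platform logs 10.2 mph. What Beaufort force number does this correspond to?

Beaufort force 3

10.2 mph = 4.6 m/s, which is Beaufort 3 (gentle breeze, 3.4–5.4 m/s).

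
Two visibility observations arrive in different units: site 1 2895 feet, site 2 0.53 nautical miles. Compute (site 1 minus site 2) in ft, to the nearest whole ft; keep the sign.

site 2: 0.53 nmi = 3220.34 ft.
Difference: 2895.00 − 3220.34 = -325 ft.

-325 ft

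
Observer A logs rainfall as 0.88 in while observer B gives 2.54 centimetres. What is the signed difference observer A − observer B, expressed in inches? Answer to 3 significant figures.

-0.120 in

observer B: 2.54 cm = 1.00000 in.
Difference: 0.88000 − 1.00000 = -0.120 in.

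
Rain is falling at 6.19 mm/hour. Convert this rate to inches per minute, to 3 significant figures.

0.00406 in/minute

6.19 mm/hour × 0.0393701 in/mm × 0.0166667 hour/minute = 0.00406 in/minute.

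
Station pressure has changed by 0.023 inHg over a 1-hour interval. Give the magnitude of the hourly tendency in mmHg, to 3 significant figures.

0.023 inHg / 1 h × 25.4 mmHg/inHg = 0.584 mmHg/h.

0.584 mmHg per hour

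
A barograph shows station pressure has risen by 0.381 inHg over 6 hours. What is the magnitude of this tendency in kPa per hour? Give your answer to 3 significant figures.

0.215 kPa per hour

0.381 inHg / 6 h × 3.38639 kPa/inHg = 0.215 kPa/h.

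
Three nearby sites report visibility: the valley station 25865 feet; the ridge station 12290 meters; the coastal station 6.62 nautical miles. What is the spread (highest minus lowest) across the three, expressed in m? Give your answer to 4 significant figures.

4406 m

the valley station: 25865 ft = 7883.65 m.
the coastal station: 6.62 nmi = 12260.24 m.
Spread: 12290.00 − 7883.65 = 4406 m.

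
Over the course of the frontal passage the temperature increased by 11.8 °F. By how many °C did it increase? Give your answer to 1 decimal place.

6.6 °C

Converting a difference, only the 9/5 scale factor applies: Δ°C = 11.8 × 0.5556 = 6.6 °C.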